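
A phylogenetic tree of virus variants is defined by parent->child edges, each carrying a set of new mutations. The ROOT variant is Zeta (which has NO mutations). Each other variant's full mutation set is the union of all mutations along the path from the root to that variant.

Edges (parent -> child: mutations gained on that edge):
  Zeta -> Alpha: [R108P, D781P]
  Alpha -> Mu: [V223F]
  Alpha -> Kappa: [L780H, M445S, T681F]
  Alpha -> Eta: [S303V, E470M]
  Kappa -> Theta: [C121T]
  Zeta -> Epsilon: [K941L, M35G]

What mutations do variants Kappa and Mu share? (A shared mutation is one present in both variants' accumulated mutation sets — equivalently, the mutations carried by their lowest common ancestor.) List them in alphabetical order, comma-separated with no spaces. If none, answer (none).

Accumulating mutations along path to Kappa:
  At Zeta: gained [] -> total []
  At Alpha: gained ['R108P', 'D781P'] -> total ['D781P', 'R108P']
  At Kappa: gained ['L780H', 'M445S', 'T681F'] -> total ['D781P', 'L780H', 'M445S', 'R108P', 'T681F']
Mutations(Kappa) = ['D781P', 'L780H', 'M445S', 'R108P', 'T681F']
Accumulating mutations along path to Mu:
  At Zeta: gained [] -> total []
  At Alpha: gained ['R108P', 'D781P'] -> total ['D781P', 'R108P']
  At Mu: gained ['V223F'] -> total ['D781P', 'R108P', 'V223F']
Mutations(Mu) = ['D781P', 'R108P', 'V223F']
Intersection: ['D781P', 'L780H', 'M445S', 'R108P', 'T681F'] ∩ ['D781P', 'R108P', 'V223F'] = ['D781P', 'R108P']

Answer: D781P,R108P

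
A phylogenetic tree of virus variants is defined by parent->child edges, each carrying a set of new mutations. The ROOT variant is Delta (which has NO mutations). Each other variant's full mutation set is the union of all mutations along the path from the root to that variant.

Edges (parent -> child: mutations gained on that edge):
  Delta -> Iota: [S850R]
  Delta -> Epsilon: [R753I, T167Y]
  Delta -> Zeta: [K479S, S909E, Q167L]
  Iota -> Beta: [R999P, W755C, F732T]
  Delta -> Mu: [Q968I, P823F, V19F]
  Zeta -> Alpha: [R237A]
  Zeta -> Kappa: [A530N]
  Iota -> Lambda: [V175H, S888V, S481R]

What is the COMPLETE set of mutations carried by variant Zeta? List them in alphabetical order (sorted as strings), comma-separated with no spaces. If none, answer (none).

Answer: K479S,Q167L,S909E

Derivation:
At Delta: gained [] -> total []
At Zeta: gained ['K479S', 'S909E', 'Q167L'] -> total ['K479S', 'Q167L', 'S909E']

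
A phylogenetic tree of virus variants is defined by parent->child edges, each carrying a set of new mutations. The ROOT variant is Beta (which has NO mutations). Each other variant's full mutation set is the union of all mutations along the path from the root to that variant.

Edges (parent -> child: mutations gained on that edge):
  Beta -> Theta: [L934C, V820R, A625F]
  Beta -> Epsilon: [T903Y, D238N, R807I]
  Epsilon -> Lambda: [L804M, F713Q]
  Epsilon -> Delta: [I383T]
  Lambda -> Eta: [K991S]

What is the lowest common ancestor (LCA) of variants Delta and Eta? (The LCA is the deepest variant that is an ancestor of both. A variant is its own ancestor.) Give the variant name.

Path from root to Delta: Beta -> Epsilon -> Delta
  ancestors of Delta: {Beta, Epsilon, Delta}
Path from root to Eta: Beta -> Epsilon -> Lambda -> Eta
  ancestors of Eta: {Beta, Epsilon, Lambda, Eta}
Common ancestors: {Beta, Epsilon}
Walk up from Eta: Eta (not in ancestors of Delta), Lambda (not in ancestors of Delta), Epsilon (in ancestors of Delta), Beta (in ancestors of Delta)
Deepest common ancestor (LCA) = Epsilon

Answer: Epsilon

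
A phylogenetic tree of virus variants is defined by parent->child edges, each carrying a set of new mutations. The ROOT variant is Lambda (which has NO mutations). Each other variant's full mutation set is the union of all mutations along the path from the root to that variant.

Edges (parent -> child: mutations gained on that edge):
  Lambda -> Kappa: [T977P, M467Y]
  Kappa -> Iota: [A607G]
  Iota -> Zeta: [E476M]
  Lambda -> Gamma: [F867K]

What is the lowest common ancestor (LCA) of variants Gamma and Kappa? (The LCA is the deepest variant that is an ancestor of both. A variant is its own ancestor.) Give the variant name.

Path from root to Gamma: Lambda -> Gamma
  ancestors of Gamma: {Lambda, Gamma}
Path from root to Kappa: Lambda -> Kappa
  ancestors of Kappa: {Lambda, Kappa}
Common ancestors: {Lambda}
Walk up from Kappa: Kappa (not in ancestors of Gamma), Lambda (in ancestors of Gamma)
Deepest common ancestor (LCA) = Lambda

Answer: Lambda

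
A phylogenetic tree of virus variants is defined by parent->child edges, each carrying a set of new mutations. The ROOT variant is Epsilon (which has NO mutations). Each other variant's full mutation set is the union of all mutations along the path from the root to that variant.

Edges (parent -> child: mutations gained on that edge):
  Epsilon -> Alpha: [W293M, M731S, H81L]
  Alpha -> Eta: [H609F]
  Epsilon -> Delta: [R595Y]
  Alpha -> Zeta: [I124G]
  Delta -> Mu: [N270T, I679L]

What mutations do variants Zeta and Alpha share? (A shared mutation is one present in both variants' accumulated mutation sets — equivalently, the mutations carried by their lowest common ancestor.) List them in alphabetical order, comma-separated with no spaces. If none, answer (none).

Answer: H81L,M731S,W293M

Derivation:
Accumulating mutations along path to Zeta:
  At Epsilon: gained [] -> total []
  At Alpha: gained ['W293M', 'M731S', 'H81L'] -> total ['H81L', 'M731S', 'W293M']
  At Zeta: gained ['I124G'] -> total ['H81L', 'I124G', 'M731S', 'W293M']
Mutations(Zeta) = ['H81L', 'I124G', 'M731S', 'W293M']
Accumulating mutations along path to Alpha:
  At Epsilon: gained [] -> total []
  At Alpha: gained ['W293M', 'M731S', 'H81L'] -> total ['H81L', 'M731S', 'W293M']
Mutations(Alpha) = ['H81L', 'M731S', 'W293M']
Intersection: ['H81L', 'I124G', 'M731S', 'W293M'] ∩ ['H81L', 'M731S', 'W293M'] = ['H81L', 'M731S', 'W293M']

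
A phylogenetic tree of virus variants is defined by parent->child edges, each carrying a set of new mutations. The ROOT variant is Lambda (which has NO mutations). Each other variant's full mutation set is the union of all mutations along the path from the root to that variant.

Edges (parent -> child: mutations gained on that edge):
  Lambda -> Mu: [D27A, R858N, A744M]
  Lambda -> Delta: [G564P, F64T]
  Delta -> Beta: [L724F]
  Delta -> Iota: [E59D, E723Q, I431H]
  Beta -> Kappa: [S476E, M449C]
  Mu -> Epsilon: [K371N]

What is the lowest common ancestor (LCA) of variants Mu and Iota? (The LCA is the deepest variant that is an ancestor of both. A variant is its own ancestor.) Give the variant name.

Path from root to Mu: Lambda -> Mu
  ancestors of Mu: {Lambda, Mu}
Path from root to Iota: Lambda -> Delta -> Iota
  ancestors of Iota: {Lambda, Delta, Iota}
Common ancestors: {Lambda}
Walk up from Iota: Iota (not in ancestors of Mu), Delta (not in ancestors of Mu), Lambda (in ancestors of Mu)
Deepest common ancestor (LCA) = Lambda

Answer: Lambda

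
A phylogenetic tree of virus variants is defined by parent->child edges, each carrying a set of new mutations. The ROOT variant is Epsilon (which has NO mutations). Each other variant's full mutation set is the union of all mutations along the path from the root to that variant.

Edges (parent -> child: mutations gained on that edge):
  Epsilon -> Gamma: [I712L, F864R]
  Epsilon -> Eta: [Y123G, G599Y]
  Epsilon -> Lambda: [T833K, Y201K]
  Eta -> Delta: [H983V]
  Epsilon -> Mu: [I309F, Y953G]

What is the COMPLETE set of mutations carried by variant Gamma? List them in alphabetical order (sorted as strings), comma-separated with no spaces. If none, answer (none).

Answer: F864R,I712L

Derivation:
At Epsilon: gained [] -> total []
At Gamma: gained ['I712L', 'F864R'] -> total ['F864R', 'I712L']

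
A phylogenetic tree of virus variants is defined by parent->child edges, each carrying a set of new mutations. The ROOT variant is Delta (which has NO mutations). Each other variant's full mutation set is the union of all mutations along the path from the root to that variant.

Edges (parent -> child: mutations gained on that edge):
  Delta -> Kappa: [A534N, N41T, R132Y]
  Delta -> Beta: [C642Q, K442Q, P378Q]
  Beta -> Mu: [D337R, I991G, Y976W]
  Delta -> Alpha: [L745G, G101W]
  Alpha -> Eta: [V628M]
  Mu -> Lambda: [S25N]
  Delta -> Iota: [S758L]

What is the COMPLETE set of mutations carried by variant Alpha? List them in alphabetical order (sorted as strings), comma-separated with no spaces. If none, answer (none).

At Delta: gained [] -> total []
At Alpha: gained ['L745G', 'G101W'] -> total ['G101W', 'L745G']

Answer: G101W,L745G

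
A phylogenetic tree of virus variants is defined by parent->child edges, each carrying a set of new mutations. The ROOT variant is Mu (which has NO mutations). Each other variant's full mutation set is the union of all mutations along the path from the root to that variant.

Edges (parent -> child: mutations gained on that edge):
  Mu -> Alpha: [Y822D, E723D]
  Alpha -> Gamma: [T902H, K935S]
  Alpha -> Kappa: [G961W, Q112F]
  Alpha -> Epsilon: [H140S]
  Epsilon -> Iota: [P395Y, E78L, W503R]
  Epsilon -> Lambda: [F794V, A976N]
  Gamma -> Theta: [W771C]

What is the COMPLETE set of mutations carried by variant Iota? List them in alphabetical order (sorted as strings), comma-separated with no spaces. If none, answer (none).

Answer: E723D,E78L,H140S,P395Y,W503R,Y822D

Derivation:
At Mu: gained [] -> total []
At Alpha: gained ['Y822D', 'E723D'] -> total ['E723D', 'Y822D']
At Epsilon: gained ['H140S'] -> total ['E723D', 'H140S', 'Y822D']
At Iota: gained ['P395Y', 'E78L', 'W503R'] -> total ['E723D', 'E78L', 'H140S', 'P395Y', 'W503R', 'Y822D']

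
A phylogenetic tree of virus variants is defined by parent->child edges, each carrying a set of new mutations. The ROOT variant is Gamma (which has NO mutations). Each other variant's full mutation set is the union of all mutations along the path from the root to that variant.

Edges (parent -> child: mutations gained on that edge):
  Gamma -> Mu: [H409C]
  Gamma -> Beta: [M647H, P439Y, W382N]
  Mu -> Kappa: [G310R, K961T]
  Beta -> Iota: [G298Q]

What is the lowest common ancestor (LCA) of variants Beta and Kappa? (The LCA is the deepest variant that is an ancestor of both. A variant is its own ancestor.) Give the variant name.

Path from root to Beta: Gamma -> Beta
  ancestors of Beta: {Gamma, Beta}
Path from root to Kappa: Gamma -> Mu -> Kappa
  ancestors of Kappa: {Gamma, Mu, Kappa}
Common ancestors: {Gamma}
Walk up from Kappa: Kappa (not in ancestors of Beta), Mu (not in ancestors of Beta), Gamma (in ancestors of Beta)
Deepest common ancestor (LCA) = Gamma

Answer: Gamma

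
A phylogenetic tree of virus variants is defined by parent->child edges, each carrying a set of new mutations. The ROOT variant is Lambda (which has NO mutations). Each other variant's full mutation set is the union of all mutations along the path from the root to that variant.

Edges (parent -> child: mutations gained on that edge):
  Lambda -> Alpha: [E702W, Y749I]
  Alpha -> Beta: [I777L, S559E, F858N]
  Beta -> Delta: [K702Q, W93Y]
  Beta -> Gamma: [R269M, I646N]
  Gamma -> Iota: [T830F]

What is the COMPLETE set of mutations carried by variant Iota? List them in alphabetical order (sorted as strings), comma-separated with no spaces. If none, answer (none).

Answer: E702W,F858N,I646N,I777L,R269M,S559E,T830F,Y749I

Derivation:
At Lambda: gained [] -> total []
At Alpha: gained ['E702W', 'Y749I'] -> total ['E702W', 'Y749I']
At Beta: gained ['I777L', 'S559E', 'F858N'] -> total ['E702W', 'F858N', 'I777L', 'S559E', 'Y749I']
At Gamma: gained ['R269M', 'I646N'] -> total ['E702W', 'F858N', 'I646N', 'I777L', 'R269M', 'S559E', 'Y749I']
At Iota: gained ['T830F'] -> total ['E702W', 'F858N', 'I646N', 'I777L', 'R269M', 'S559E', 'T830F', 'Y749I']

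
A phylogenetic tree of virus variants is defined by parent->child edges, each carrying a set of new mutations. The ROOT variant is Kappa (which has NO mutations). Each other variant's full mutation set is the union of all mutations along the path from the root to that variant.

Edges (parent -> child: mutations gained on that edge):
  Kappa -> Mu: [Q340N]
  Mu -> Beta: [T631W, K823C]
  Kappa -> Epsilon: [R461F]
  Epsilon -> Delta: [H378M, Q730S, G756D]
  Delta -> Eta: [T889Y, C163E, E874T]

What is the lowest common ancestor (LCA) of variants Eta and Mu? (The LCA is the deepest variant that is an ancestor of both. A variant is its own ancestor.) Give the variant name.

Path from root to Eta: Kappa -> Epsilon -> Delta -> Eta
  ancestors of Eta: {Kappa, Epsilon, Delta, Eta}
Path from root to Mu: Kappa -> Mu
  ancestors of Mu: {Kappa, Mu}
Common ancestors: {Kappa}
Walk up from Mu: Mu (not in ancestors of Eta), Kappa (in ancestors of Eta)
Deepest common ancestor (LCA) = Kappa

Answer: Kappa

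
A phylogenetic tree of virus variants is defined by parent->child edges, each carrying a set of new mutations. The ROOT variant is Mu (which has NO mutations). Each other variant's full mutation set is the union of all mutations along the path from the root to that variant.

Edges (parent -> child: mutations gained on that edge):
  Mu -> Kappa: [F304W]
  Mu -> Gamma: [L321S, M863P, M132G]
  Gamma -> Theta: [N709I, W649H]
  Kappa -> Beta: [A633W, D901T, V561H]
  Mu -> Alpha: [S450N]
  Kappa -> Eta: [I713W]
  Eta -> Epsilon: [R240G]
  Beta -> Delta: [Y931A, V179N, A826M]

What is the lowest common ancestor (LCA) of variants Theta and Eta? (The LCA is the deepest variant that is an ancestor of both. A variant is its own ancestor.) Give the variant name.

Path from root to Theta: Mu -> Gamma -> Theta
  ancestors of Theta: {Mu, Gamma, Theta}
Path from root to Eta: Mu -> Kappa -> Eta
  ancestors of Eta: {Mu, Kappa, Eta}
Common ancestors: {Mu}
Walk up from Eta: Eta (not in ancestors of Theta), Kappa (not in ancestors of Theta), Mu (in ancestors of Theta)
Deepest common ancestor (LCA) = Mu

Answer: Mu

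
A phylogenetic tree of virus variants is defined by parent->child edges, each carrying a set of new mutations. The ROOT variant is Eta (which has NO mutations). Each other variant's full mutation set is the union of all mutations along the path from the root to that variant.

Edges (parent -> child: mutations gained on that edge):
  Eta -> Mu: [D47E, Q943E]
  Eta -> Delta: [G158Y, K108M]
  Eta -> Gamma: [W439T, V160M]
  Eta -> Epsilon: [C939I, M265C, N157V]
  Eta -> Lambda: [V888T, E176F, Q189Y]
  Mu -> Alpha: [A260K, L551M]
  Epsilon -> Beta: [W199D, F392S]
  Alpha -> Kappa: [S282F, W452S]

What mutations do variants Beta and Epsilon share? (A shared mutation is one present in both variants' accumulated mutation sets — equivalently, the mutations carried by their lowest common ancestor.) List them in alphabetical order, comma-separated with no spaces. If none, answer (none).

Answer: C939I,M265C,N157V

Derivation:
Accumulating mutations along path to Beta:
  At Eta: gained [] -> total []
  At Epsilon: gained ['C939I', 'M265C', 'N157V'] -> total ['C939I', 'M265C', 'N157V']
  At Beta: gained ['W199D', 'F392S'] -> total ['C939I', 'F392S', 'M265C', 'N157V', 'W199D']
Mutations(Beta) = ['C939I', 'F392S', 'M265C', 'N157V', 'W199D']
Accumulating mutations along path to Epsilon:
  At Eta: gained [] -> total []
  At Epsilon: gained ['C939I', 'M265C', 'N157V'] -> total ['C939I', 'M265C', 'N157V']
Mutations(Epsilon) = ['C939I', 'M265C', 'N157V']
Intersection: ['C939I', 'F392S', 'M265C', 'N157V', 'W199D'] ∩ ['C939I', 'M265C', 'N157V'] = ['C939I', 'M265C', 'N157V']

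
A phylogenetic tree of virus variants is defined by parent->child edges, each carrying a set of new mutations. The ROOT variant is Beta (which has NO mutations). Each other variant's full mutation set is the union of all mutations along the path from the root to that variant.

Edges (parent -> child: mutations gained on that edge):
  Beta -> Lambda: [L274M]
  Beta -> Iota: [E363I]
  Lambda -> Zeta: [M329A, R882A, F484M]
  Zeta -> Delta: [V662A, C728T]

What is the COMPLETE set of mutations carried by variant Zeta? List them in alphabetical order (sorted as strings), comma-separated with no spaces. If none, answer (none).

Answer: F484M,L274M,M329A,R882A

Derivation:
At Beta: gained [] -> total []
At Lambda: gained ['L274M'] -> total ['L274M']
At Zeta: gained ['M329A', 'R882A', 'F484M'] -> total ['F484M', 'L274M', 'M329A', 'R882A']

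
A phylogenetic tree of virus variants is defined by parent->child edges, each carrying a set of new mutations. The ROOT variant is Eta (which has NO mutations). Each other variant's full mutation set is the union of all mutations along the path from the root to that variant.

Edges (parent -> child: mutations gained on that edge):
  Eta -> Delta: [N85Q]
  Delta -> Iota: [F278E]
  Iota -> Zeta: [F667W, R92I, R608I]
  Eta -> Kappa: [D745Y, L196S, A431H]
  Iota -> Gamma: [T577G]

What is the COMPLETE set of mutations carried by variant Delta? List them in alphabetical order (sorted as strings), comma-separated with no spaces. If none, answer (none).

Answer: N85Q

Derivation:
At Eta: gained [] -> total []
At Delta: gained ['N85Q'] -> total ['N85Q']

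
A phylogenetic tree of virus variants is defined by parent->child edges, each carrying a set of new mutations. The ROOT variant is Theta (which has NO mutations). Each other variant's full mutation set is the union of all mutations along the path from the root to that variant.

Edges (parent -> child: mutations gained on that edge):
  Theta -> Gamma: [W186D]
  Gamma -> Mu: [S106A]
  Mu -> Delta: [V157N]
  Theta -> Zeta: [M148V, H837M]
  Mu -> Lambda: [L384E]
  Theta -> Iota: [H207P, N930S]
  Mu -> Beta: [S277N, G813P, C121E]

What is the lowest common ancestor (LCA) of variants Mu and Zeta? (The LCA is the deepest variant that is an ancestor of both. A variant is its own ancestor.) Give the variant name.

Path from root to Mu: Theta -> Gamma -> Mu
  ancestors of Mu: {Theta, Gamma, Mu}
Path from root to Zeta: Theta -> Zeta
  ancestors of Zeta: {Theta, Zeta}
Common ancestors: {Theta}
Walk up from Zeta: Zeta (not in ancestors of Mu), Theta (in ancestors of Mu)
Deepest common ancestor (LCA) = Theta

Answer: Theta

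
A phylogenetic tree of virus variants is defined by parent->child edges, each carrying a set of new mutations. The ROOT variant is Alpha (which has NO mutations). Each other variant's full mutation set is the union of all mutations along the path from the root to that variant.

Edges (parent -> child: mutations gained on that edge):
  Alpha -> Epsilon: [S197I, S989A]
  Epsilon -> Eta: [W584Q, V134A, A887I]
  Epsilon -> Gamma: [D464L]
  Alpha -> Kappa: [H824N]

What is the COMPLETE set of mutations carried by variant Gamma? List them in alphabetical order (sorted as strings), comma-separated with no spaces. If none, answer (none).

At Alpha: gained [] -> total []
At Epsilon: gained ['S197I', 'S989A'] -> total ['S197I', 'S989A']
At Gamma: gained ['D464L'] -> total ['D464L', 'S197I', 'S989A']

Answer: D464L,S197I,S989A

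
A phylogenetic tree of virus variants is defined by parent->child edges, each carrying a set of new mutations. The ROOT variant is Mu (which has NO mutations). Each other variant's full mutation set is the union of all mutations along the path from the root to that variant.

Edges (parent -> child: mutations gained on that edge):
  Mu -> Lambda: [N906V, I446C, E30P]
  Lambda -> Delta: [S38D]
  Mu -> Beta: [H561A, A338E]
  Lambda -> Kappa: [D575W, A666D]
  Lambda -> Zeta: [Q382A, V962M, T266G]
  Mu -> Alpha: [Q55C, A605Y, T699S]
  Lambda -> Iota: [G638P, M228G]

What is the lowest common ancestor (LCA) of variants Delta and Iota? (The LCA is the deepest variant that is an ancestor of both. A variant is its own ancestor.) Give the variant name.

Path from root to Delta: Mu -> Lambda -> Delta
  ancestors of Delta: {Mu, Lambda, Delta}
Path from root to Iota: Mu -> Lambda -> Iota
  ancestors of Iota: {Mu, Lambda, Iota}
Common ancestors: {Mu, Lambda}
Walk up from Iota: Iota (not in ancestors of Delta), Lambda (in ancestors of Delta), Mu (in ancestors of Delta)
Deepest common ancestor (LCA) = Lambda

Answer: Lambda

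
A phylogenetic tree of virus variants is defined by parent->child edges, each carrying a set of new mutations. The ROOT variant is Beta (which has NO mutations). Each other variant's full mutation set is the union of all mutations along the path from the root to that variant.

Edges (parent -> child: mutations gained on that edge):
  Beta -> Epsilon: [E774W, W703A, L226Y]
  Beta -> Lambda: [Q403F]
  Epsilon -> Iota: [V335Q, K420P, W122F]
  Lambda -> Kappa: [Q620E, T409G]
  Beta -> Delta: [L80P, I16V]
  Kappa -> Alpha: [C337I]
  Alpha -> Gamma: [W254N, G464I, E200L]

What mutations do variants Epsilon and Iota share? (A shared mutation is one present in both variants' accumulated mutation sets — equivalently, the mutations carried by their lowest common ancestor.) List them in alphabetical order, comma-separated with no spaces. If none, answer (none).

Answer: E774W,L226Y,W703A

Derivation:
Accumulating mutations along path to Epsilon:
  At Beta: gained [] -> total []
  At Epsilon: gained ['E774W', 'W703A', 'L226Y'] -> total ['E774W', 'L226Y', 'W703A']
Mutations(Epsilon) = ['E774W', 'L226Y', 'W703A']
Accumulating mutations along path to Iota:
  At Beta: gained [] -> total []
  At Epsilon: gained ['E774W', 'W703A', 'L226Y'] -> total ['E774W', 'L226Y', 'W703A']
  At Iota: gained ['V335Q', 'K420P', 'W122F'] -> total ['E774W', 'K420P', 'L226Y', 'V335Q', 'W122F', 'W703A']
Mutations(Iota) = ['E774W', 'K420P', 'L226Y', 'V335Q', 'W122F', 'W703A']
Intersection: ['E774W', 'L226Y', 'W703A'] ∩ ['E774W', 'K420P', 'L226Y', 'V335Q', 'W122F', 'W703A'] = ['E774W', 'L226Y', 'W703A']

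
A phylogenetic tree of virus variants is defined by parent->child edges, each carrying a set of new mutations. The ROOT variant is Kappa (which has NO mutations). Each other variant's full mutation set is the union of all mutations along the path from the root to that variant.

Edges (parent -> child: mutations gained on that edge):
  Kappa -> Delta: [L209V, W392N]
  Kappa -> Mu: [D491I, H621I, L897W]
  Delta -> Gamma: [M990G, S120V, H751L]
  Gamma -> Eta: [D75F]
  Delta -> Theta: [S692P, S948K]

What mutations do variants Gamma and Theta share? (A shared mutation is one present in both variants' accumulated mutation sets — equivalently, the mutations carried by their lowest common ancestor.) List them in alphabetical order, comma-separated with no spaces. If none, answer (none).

Answer: L209V,W392N

Derivation:
Accumulating mutations along path to Gamma:
  At Kappa: gained [] -> total []
  At Delta: gained ['L209V', 'W392N'] -> total ['L209V', 'W392N']
  At Gamma: gained ['M990G', 'S120V', 'H751L'] -> total ['H751L', 'L209V', 'M990G', 'S120V', 'W392N']
Mutations(Gamma) = ['H751L', 'L209V', 'M990G', 'S120V', 'W392N']
Accumulating mutations along path to Theta:
  At Kappa: gained [] -> total []
  At Delta: gained ['L209V', 'W392N'] -> total ['L209V', 'W392N']
  At Theta: gained ['S692P', 'S948K'] -> total ['L209V', 'S692P', 'S948K', 'W392N']
Mutations(Theta) = ['L209V', 'S692P', 'S948K', 'W392N']
Intersection: ['H751L', 'L209V', 'M990G', 'S120V', 'W392N'] ∩ ['L209V', 'S692P', 'S948K', 'W392N'] = ['L209V', 'W392N']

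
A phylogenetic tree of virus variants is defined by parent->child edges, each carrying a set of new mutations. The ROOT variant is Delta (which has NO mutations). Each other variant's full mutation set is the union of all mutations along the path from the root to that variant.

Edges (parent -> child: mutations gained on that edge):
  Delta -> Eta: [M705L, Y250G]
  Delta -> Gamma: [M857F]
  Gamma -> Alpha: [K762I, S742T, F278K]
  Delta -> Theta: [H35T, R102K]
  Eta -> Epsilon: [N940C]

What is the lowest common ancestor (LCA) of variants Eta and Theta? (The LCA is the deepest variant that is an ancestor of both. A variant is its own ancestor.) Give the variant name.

Path from root to Eta: Delta -> Eta
  ancestors of Eta: {Delta, Eta}
Path from root to Theta: Delta -> Theta
  ancestors of Theta: {Delta, Theta}
Common ancestors: {Delta}
Walk up from Theta: Theta (not in ancestors of Eta), Delta (in ancestors of Eta)
Deepest common ancestor (LCA) = Delta

Answer: Delta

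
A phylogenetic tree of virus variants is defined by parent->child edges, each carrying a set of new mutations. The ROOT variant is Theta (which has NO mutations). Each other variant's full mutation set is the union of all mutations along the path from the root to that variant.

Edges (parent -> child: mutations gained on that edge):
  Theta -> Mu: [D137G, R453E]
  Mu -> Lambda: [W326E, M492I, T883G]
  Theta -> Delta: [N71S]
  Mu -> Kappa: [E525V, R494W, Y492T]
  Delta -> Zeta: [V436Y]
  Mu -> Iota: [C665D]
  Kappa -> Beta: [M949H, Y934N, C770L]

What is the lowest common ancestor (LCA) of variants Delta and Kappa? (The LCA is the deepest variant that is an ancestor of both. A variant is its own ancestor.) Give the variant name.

Path from root to Delta: Theta -> Delta
  ancestors of Delta: {Theta, Delta}
Path from root to Kappa: Theta -> Mu -> Kappa
  ancestors of Kappa: {Theta, Mu, Kappa}
Common ancestors: {Theta}
Walk up from Kappa: Kappa (not in ancestors of Delta), Mu (not in ancestors of Delta), Theta (in ancestors of Delta)
Deepest common ancestor (LCA) = Theta

Answer: Theta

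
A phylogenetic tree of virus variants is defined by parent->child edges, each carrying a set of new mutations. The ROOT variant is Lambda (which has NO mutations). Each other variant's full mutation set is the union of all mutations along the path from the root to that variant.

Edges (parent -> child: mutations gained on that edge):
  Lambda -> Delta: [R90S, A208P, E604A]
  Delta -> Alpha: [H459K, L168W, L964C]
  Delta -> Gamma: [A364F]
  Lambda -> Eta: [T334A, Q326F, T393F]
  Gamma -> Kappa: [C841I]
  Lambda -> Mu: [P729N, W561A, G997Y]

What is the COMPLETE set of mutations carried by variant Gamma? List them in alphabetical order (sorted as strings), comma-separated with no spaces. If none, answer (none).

At Lambda: gained [] -> total []
At Delta: gained ['R90S', 'A208P', 'E604A'] -> total ['A208P', 'E604A', 'R90S']
At Gamma: gained ['A364F'] -> total ['A208P', 'A364F', 'E604A', 'R90S']

Answer: A208P,A364F,E604A,R90S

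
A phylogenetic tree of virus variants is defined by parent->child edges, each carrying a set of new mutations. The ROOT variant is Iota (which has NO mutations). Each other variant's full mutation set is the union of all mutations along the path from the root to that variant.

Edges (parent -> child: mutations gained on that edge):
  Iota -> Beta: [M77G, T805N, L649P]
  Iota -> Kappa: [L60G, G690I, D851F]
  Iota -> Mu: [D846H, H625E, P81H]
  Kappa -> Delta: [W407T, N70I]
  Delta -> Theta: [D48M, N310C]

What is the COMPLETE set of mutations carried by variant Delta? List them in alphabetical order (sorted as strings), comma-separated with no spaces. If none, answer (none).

Answer: D851F,G690I,L60G,N70I,W407T

Derivation:
At Iota: gained [] -> total []
At Kappa: gained ['L60G', 'G690I', 'D851F'] -> total ['D851F', 'G690I', 'L60G']
At Delta: gained ['W407T', 'N70I'] -> total ['D851F', 'G690I', 'L60G', 'N70I', 'W407T']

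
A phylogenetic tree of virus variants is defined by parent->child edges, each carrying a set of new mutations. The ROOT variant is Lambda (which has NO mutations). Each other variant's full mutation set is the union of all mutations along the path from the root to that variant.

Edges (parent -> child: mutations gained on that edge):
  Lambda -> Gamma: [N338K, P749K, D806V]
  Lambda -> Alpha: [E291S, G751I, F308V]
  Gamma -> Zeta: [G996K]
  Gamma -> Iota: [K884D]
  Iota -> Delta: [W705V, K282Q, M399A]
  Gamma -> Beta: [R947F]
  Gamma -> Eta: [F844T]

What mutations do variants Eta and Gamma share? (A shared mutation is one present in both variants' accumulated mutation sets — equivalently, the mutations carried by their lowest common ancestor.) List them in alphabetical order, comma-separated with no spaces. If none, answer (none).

Answer: D806V,N338K,P749K

Derivation:
Accumulating mutations along path to Eta:
  At Lambda: gained [] -> total []
  At Gamma: gained ['N338K', 'P749K', 'D806V'] -> total ['D806V', 'N338K', 'P749K']
  At Eta: gained ['F844T'] -> total ['D806V', 'F844T', 'N338K', 'P749K']
Mutations(Eta) = ['D806V', 'F844T', 'N338K', 'P749K']
Accumulating mutations along path to Gamma:
  At Lambda: gained [] -> total []
  At Gamma: gained ['N338K', 'P749K', 'D806V'] -> total ['D806V', 'N338K', 'P749K']
Mutations(Gamma) = ['D806V', 'N338K', 'P749K']
Intersection: ['D806V', 'F844T', 'N338K', 'P749K'] ∩ ['D806V', 'N338K', 'P749K'] = ['D806V', 'N338K', 'P749K']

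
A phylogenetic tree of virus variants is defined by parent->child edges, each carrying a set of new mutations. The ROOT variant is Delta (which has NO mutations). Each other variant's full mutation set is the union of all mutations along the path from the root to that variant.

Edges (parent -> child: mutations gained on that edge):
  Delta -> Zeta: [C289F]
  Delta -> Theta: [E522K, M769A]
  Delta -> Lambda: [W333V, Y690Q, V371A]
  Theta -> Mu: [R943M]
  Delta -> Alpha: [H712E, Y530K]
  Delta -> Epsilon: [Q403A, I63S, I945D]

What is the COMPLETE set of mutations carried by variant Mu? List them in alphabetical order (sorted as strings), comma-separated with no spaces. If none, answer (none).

Answer: E522K,M769A,R943M

Derivation:
At Delta: gained [] -> total []
At Theta: gained ['E522K', 'M769A'] -> total ['E522K', 'M769A']
At Mu: gained ['R943M'] -> total ['E522K', 'M769A', 'R943M']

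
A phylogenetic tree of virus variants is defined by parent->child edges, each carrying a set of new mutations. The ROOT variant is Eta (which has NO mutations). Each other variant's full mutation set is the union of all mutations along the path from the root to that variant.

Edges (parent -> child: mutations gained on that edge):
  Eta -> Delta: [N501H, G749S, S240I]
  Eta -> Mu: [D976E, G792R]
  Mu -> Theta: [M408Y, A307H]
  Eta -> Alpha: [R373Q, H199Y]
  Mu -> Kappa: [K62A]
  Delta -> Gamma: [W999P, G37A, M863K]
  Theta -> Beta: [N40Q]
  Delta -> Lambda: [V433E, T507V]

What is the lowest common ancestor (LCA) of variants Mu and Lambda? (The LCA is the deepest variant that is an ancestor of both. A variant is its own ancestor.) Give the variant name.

Path from root to Mu: Eta -> Mu
  ancestors of Mu: {Eta, Mu}
Path from root to Lambda: Eta -> Delta -> Lambda
  ancestors of Lambda: {Eta, Delta, Lambda}
Common ancestors: {Eta}
Walk up from Lambda: Lambda (not in ancestors of Mu), Delta (not in ancestors of Mu), Eta (in ancestors of Mu)
Deepest common ancestor (LCA) = Eta

Answer: Eta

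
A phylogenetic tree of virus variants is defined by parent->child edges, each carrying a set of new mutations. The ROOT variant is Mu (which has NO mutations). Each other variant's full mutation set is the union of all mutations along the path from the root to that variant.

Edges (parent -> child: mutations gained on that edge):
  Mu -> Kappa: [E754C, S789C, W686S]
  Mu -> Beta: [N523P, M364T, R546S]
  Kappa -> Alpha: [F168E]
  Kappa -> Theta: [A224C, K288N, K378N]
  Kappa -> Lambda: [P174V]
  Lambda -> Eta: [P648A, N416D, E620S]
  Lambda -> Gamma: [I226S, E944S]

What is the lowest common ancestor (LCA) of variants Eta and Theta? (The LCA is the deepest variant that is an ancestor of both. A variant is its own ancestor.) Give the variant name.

Path from root to Eta: Mu -> Kappa -> Lambda -> Eta
  ancestors of Eta: {Mu, Kappa, Lambda, Eta}
Path from root to Theta: Mu -> Kappa -> Theta
  ancestors of Theta: {Mu, Kappa, Theta}
Common ancestors: {Mu, Kappa}
Walk up from Theta: Theta (not in ancestors of Eta), Kappa (in ancestors of Eta), Mu (in ancestors of Eta)
Deepest common ancestor (LCA) = Kappa

Answer: Kappa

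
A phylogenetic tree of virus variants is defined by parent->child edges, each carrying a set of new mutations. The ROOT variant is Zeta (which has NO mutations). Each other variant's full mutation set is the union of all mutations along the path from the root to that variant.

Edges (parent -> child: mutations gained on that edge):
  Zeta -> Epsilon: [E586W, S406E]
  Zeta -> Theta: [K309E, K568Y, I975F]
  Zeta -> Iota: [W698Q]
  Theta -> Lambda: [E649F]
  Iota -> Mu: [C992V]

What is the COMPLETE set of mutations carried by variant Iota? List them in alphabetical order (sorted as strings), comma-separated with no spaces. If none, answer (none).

At Zeta: gained [] -> total []
At Iota: gained ['W698Q'] -> total ['W698Q']

Answer: W698Q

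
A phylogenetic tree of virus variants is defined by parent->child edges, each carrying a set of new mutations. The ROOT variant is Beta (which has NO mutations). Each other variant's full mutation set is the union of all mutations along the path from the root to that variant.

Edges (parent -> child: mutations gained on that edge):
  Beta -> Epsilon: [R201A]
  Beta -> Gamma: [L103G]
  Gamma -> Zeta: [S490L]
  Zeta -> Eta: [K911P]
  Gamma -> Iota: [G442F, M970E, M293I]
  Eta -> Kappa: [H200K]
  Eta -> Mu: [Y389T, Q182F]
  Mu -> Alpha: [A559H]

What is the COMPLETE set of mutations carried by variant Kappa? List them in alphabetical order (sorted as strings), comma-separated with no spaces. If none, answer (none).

At Beta: gained [] -> total []
At Gamma: gained ['L103G'] -> total ['L103G']
At Zeta: gained ['S490L'] -> total ['L103G', 'S490L']
At Eta: gained ['K911P'] -> total ['K911P', 'L103G', 'S490L']
At Kappa: gained ['H200K'] -> total ['H200K', 'K911P', 'L103G', 'S490L']

Answer: H200K,K911P,L103G,S490L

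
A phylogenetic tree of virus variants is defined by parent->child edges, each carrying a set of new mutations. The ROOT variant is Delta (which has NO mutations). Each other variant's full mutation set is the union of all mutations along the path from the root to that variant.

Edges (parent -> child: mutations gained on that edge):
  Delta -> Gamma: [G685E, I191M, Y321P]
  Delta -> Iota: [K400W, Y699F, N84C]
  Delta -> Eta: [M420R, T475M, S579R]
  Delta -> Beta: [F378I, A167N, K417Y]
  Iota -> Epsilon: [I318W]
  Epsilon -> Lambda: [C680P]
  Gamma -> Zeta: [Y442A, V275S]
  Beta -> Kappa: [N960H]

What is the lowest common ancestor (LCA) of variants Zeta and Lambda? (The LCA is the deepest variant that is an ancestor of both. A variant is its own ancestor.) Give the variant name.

Answer: Delta

Derivation:
Path from root to Zeta: Delta -> Gamma -> Zeta
  ancestors of Zeta: {Delta, Gamma, Zeta}
Path from root to Lambda: Delta -> Iota -> Epsilon -> Lambda
  ancestors of Lambda: {Delta, Iota, Epsilon, Lambda}
Common ancestors: {Delta}
Walk up from Lambda: Lambda (not in ancestors of Zeta), Epsilon (not in ancestors of Zeta), Iota (not in ancestors of Zeta), Delta (in ancestors of Zeta)
Deepest common ancestor (LCA) = Delta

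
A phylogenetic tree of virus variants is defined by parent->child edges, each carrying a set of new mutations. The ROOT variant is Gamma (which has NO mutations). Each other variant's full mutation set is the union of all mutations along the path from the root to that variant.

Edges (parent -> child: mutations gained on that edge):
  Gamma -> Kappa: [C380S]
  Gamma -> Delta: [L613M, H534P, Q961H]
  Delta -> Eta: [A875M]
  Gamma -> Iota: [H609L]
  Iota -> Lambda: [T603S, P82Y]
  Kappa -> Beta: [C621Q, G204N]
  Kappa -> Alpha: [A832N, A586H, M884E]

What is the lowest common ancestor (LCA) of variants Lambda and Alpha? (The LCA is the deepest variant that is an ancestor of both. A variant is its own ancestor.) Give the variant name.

Path from root to Lambda: Gamma -> Iota -> Lambda
  ancestors of Lambda: {Gamma, Iota, Lambda}
Path from root to Alpha: Gamma -> Kappa -> Alpha
  ancestors of Alpha: {Gamma, Kappa, Alpha}
Common ancestors: {Gamma}
Walk up from Alpha: Alpha (not in ancestors of Lambda), Kappa (not in ancestors of Lambda), Gamma (in ancestors of Lambda)
Deepest common ancestor (LCA) = Gamma

Answer: Gamma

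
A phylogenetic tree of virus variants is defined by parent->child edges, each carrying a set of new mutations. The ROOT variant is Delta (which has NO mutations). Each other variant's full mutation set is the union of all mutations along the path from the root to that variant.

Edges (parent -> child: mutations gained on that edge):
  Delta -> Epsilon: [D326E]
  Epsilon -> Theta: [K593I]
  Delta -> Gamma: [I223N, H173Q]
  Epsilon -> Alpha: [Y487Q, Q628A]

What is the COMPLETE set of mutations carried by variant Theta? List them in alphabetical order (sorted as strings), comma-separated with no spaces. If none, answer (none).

At Delta: gained [] -> total []
At Epsilon: gained ['D326E'] -> total ['D326E']
At Theta: gained ['K593I'] -> total ['D326E', 'K593I']

Answer: D326E,K593I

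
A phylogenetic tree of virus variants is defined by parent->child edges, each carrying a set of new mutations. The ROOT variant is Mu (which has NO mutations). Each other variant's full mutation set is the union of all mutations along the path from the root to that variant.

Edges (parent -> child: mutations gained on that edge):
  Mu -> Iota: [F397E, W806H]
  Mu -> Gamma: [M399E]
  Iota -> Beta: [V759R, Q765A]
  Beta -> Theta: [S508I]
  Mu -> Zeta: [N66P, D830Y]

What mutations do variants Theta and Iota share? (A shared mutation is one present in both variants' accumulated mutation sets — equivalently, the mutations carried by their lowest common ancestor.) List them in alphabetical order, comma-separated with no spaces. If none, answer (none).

Accumulating mutations along path to Theta:
  At Mu: gained [] -> total []
  At Iota: gained ['F397E', 'W806H'] -> total ['F397E', 'W806H']
  At Beta: gained ['V759R', 'Q765A'] -> total ['F397E', 'Q765A', 'V759R', 'W806H']
  At Theta: gained ['S508I'] -> total ['F397E', 'Q765A', 'S508I', 'V759R', 'W806H']
Mutations(Theta) = ['F397E', 'Q765A', 'S508I', 'V759R', 'W806H']
Accumulating mutations along path to Iota:
  At Mu: gained [] -> total []
  At Iota: gained ['F397E', 'W806H'] -> total ['F397E', 'W806H']
Mutations(Iota) = ['F397E', 'W806H']
Intersection: ['F397E', 'Q765A', 'S508I', 'V759R', 'W806H'] ∩ ['F397E', 'W806H'] = ['F397E', 'W806H']

Answer: F397E,W806H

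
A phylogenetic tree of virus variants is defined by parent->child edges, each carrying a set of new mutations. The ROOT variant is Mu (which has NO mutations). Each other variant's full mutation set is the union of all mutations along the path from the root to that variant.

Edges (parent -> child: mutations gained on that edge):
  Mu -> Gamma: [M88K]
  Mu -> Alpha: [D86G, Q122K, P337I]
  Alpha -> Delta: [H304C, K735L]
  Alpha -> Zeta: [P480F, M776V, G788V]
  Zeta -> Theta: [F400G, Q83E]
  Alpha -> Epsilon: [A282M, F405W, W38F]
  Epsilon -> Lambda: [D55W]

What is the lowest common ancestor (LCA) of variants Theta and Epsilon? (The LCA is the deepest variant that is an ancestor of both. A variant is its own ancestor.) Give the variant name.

Path from root to Theta: Mu -> Alpha -> Zeta -> Theta
  ancestors of Theta: {Mu, Alpha, Zeta, Theta}
Path from root to Epsilon: Mu -> Alpha -> Epsilon
  ancestors of Epsilon: {Mu, Alpha, Epsilon}
Common ancestors: {Mu, Alpha}
Walk up from Epsilon: Epsilon (not in ancestors of Theta), Alpha (in ancestors of Theta), Mu (in ancestors of Theta)
Deepest common ancestor (LCA) = Alpha

Answer: Alpha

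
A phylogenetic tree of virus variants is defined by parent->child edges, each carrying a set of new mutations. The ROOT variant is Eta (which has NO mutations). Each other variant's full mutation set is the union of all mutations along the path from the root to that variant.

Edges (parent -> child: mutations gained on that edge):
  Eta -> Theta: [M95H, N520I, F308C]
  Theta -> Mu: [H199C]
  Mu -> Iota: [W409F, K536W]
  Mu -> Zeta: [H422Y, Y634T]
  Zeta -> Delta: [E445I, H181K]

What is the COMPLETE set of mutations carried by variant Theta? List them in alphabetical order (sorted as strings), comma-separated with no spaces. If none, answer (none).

At Eta: gained [] -> total []
At Theta: gained ['M95H', 'N520I', 'F308C'] -> total ['F308C', 'M95H', 'N520I']

Answer: F308C,M95H,N520I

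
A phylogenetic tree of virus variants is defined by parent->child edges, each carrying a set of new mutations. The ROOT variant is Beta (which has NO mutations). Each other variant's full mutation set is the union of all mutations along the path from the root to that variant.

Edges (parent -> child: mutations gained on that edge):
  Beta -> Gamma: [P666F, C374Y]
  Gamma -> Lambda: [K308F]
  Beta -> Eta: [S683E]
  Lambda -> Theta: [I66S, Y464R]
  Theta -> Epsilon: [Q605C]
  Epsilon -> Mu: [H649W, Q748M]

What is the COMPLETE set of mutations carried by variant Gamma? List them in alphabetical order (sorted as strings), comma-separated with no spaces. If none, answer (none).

Answer: C374Y,P666F

Derivation:
At Beta: gained [] -> total []
At Gamma: gained ['P666F', 'C374Y'] -> total ['C374Y', 'P666F']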